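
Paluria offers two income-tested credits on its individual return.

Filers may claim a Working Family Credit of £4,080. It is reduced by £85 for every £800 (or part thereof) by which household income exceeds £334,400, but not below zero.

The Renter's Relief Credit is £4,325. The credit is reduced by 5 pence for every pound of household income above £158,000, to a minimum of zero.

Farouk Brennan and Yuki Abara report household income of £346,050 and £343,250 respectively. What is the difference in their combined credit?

Farouk (£346,050): Working Family Credit: income exceeds £334,400 by £11,650, which is 15 full-or-partial £800 increments; reduction = 15 × £85 = £1,275, leaving £2,805. Renter's Relief Credit: 5% of the £188,050 excess over £158,000 is £9,402.50 ≥ base, so the credit is £0. total £2,805 + £0 = £2,805
Yuki (£343,250): Working Family Credit: income exceeds £334,400 by £8,850, which is 12 full-or-partial £800 increments; reduction = 12 × £85 = £1,020, leaving £3,060. Renter's Relief Credit: 5% of the £185,250 excess over £158,000 is £9,262.50 ≥ base, so the credit is £0. total £3,060 + £0 = £3,060
Difference: |£2,805 − £3,060| = £255.

£255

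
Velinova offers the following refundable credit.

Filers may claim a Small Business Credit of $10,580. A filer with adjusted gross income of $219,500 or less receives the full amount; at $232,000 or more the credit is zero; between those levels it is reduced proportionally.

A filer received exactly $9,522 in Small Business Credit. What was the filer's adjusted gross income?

$220,750

$9,522 is 9,522/10,580 of the full $10,580, so 1,058/10,580 of the $12,500 range has been used: income = $219,500 + $12,500 × 1,058/10,580 = $220,750.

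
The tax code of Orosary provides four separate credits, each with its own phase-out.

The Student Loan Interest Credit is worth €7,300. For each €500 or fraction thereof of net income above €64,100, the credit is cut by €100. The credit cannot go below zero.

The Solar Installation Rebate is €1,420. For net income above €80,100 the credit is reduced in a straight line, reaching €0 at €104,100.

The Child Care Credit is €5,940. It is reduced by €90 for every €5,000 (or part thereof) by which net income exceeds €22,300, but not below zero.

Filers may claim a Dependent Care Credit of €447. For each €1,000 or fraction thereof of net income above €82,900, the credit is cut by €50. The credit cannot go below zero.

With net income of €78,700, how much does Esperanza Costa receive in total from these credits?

Student Loan Interest Credit: income exceeds €64,100 by €14,600, which is 30 full-or-partial €500 increments; reduction = 30 × €100 = €3,000, leaving €4,300.
Solar Installation Rebate: €78,700 is at or below the €80,100 threshold, so the full €1,420 applies.
Child Care Credit: income exceeds €22,300 by €56,400, which is 12 full-or-partial €5,000 increments; reduction = 12 × €90 = €1,080, leaving €4,860.
Dependent Care Credit: €78,700 is at or below the €82,900 threshold, so the full €447 applies.
Total: €4,300 + €1,420 + €4,860 + €447 = €11,027.

€11,027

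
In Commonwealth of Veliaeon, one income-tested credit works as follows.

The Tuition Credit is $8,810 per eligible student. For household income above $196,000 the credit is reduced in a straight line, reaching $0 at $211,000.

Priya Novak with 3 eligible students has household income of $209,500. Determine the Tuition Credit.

$2,643

Tuition Credit: base = 3 × $8,810 = $26,430. $209,500 is $13,500 into a $15,000 phase-out range, leaving 1,500/15,000 of the credit: $26,430 × 1,500/15,000 = $2,643.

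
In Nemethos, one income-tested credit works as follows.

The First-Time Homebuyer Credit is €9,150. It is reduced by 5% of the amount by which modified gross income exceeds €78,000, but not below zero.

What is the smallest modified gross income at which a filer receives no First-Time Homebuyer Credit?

The credit falls by 5% of each euro above €78,000, so it reaches zero when the excess is €9,150 / 5% = €183,000: income = €78,000 + €183,000 = €261,000.

€261,000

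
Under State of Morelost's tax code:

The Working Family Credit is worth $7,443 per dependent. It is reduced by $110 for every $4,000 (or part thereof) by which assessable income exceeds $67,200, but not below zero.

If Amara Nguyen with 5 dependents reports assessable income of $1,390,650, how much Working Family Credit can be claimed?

$805

Working Family Credit: base = 5 × $7,443 = $37,215. income exceeds $67,200 by $1,323,450, which is 331 full-or-partial $4,000 increments; reduction = 331 × $110 = $36,410, leaving $805.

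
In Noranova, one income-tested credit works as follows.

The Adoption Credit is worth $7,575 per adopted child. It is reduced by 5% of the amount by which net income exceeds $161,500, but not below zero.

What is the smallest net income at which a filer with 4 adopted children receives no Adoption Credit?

Full credit = 4 × $7,575 = $30,300.
The credit falls by 5% of each dollar above $161,500, so it reaches zero when the excess is $30,300 / 5% = $606,000: income = $161,500 + $606,000 = $767,500.

$767,500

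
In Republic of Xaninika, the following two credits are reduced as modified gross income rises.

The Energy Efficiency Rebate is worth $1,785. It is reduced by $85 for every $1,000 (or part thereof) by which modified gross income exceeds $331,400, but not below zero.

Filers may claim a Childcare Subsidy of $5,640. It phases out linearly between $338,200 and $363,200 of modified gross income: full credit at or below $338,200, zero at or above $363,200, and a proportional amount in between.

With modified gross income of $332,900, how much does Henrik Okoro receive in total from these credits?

$7,255

Energy Efficiency Rebate: income exceeds $331,400 by $1,500, which is 2 full-or-partial $1,000 increments; reduction = 2 × $85 = $170, leaving $1,615.
Childcare Subsidy: $332,900 is at or below the $338,200 threshold, so the full $5,640 applies.
Total: $1,615 + $5,640 = $7,255.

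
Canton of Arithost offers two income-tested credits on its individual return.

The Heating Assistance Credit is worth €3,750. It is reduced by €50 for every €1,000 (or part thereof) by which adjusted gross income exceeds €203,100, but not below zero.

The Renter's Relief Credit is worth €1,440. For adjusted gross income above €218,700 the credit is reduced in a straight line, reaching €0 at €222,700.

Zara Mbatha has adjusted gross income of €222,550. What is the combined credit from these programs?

Heating Assistance Credit: income exceeds €203,100 by €19,450, which is 20 full-or-partial €1,000 increments; reduction = 20 × €50 = €1,000, leaving €2,750.
Renter's Relief Credit: €222,550 is €3,850 into a €4,000 phase-out range, leaving 150/4,000 of the credit: €1,440 × 150/4,000 = €54.
Total: €2,750 + €54 = €2,804.

€2,804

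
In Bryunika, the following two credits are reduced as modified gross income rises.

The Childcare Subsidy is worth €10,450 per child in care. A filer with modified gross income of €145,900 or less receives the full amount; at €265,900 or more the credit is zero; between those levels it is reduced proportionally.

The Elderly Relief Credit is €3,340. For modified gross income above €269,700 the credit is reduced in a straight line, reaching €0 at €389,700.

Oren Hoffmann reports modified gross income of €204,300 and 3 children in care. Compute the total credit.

€19,433

Childcare Subsidy: base = 3 × €10,450 = €31,350. €204,300 is €58,400 into a €120,000 phase-out range, leaving 61,600/120,000 of the credit: €31,350 × 61,600/120,000 = €16,093.
Elderly Relief Credit: €204,300 is at or below the €269,700 threshold, so the full €3,340 applies.
Total: €16,093 + €3,340 = €19,433.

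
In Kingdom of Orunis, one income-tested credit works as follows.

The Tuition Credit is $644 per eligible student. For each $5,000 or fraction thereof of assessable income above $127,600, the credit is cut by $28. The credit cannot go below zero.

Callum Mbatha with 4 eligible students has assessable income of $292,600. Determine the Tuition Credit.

$1,652

Tuition Credit: base = 4 × $644 = $2,576. income exceeds $127,600 by $165,000, which is 33 full-or-partial $5,000 increments; reduction = 33 × $28 = $924, leaving $1,652.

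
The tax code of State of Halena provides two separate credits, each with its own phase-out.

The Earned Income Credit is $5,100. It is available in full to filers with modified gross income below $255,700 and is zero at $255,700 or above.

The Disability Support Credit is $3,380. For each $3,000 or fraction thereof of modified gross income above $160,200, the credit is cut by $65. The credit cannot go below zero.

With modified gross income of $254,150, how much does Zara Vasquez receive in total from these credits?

Earned Income Credit: $254,150 is below the $255,700 cutoff, so the full $5,100 applies.
Disability Support Credit: income exceeds $160,200 by $93,950, which is 32 full-or-partial $3,000 increments; reduction = 32 × $65 = $2,080, leaving $1,300.
Total: $5,100 + $1,300 = $6,400.

$6,400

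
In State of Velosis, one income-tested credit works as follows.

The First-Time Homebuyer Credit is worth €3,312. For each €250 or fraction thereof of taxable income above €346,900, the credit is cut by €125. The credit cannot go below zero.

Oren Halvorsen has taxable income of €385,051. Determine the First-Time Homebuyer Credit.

First-Time Homebuyer Credit: income exceeds €346,900 by €38,151 → 153 increments × €125 = €19,125 ≥ base, so the credit is €0.

€0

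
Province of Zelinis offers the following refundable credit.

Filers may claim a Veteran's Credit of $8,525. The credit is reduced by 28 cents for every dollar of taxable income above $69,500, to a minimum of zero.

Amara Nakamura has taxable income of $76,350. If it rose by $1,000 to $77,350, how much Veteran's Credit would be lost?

At $76,350 — 28% of the $6,850 excess over $69,500 is $1,918; credit = $8,525 − $1,918 = $6,607.
At $77,350 — 28% of the $7,850 excess over $69,500 is $2,198; credit = $8,525 − $2,198 = $6,327.
Lost: $6,607 − $6,327 = $280.

$280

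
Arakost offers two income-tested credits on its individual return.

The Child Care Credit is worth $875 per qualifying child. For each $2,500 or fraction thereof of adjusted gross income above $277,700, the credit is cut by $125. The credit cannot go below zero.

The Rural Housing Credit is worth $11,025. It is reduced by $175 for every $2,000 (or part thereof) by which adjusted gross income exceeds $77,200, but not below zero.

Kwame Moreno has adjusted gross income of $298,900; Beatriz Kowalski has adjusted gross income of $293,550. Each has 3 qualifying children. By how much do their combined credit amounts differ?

Kwame ($298,900): Child Care Credit: base = 3 × $875 = $2,625. income exceeds $277,700 by $21,200, which is 9 full-or-partial $2,500 increments; reduction = 9 × $125 = $1,125, leaving $1,500. Rural Housing Credit: income exceeds $77,200 by $221,700 → 111 increments × $175 = $19,425 ≥ base, so the credit is $0. total $1,500 + $0 = $1,500
Beatriz ($293,550): Child Care Credit: base = 3 × $875 = $2,625. income exceeds $277,700 by $15,850, which is 7 full-or-partial $2,500 increments; reduction = 7 × $125 = $875, leaving $1,750. Rural Housing Credit: income exceeds $77,200 by $216,350 → 109 increments × $175 = $19,075 ≥ base, so the credit is $0. total $1,750 + $0 = $1,750
Difference: |$1,500 − $1,750| = $250.

$250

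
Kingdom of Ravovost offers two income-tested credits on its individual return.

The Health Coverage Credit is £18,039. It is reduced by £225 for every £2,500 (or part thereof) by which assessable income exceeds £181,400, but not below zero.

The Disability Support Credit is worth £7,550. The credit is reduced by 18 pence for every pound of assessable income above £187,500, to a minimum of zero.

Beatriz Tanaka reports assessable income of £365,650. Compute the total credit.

Health Coverage Credit: income exceeds £181,400 by £184,250, which is 74 full-or-partial £2,500 increments; reduction = 74 × £225 = £16,650, leaving £1,389.
Disability Support Credit: 18% of the £178,150 excess over £187,500 is £32,067 ≥ base, so the credit is £0.
Total: £1,389 + £0 = £1,389.

£1,389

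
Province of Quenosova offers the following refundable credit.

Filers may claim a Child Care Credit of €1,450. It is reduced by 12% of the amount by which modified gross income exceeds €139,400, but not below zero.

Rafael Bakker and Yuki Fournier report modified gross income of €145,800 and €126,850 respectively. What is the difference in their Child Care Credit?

€768

Rafael (€145,800): Child Care Credit: 12% of the €6,400 excess over €139,400 is €768; credit = €1,450 − €768 = €682.
Yuki (€126,850): Child Care Credit: €126,850 is at or below the €139,400 threshold, so the full €1,450 applies.
Difference: |€682 − €1,450| = €768.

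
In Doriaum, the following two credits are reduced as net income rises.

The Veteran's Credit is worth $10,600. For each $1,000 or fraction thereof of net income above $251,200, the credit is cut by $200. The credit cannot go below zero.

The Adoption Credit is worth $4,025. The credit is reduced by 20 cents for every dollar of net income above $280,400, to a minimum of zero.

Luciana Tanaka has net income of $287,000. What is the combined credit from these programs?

$6,105

Veteran's Credit: income exceeds $251,200 by $35,800, which is 36 full-or-partial $1,000 increments; reduction = 36 × $200 = $7,200, leaving $3,400.
Adoption Credit: 20% of the $6,600 excess over $280,400 is $1,320; credit = $4,025 − $1,320 = $2,705.
Total: $3,400 + $2,705 = $6,105.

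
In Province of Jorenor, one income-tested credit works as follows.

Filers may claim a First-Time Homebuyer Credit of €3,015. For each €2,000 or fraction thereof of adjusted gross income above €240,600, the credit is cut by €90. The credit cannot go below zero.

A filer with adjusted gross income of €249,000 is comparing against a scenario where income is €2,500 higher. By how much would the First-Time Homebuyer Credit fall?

€90

At €249,000 — income exceeds €240,600 by €8,400, which is 5 full-or-partial €2,000 increments; reduction = 5 × €90 = €450, leaving €2,565.
At €251,500 — income exceeds €240,600 by €10,900, which is 6 full-or-partial €2,000 increments; reduction = 6 × €90 = €540, leaving €2,475.
Lost: €2,565 − €2,475 = €90.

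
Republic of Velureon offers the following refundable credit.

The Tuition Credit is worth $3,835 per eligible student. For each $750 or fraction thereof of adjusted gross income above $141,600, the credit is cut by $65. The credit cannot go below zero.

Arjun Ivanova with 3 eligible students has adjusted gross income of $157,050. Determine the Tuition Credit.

$10,140

Tuition Credit: base = 3 × $3,835 = $11,505. income exceeds $141,600 by $15,450, which is 21 full-or-partial $750 increments; reduction = 21 × $65 = $1,365, leaving $10,140.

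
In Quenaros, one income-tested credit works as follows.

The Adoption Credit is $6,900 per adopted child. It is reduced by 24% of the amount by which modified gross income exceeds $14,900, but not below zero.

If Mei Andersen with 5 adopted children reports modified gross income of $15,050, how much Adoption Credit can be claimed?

$34,464

Adoption Credit: base = 5 × $6,900 = $34,500. 24% of the $150 excess over $14,900 is $36; credit = $34,500 − $36 = $34,464.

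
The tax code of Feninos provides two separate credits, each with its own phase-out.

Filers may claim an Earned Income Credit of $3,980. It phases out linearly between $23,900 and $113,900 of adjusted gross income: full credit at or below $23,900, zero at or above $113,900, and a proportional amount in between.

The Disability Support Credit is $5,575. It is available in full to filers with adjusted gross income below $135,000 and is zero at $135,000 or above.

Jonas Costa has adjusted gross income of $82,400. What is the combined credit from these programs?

$6,968

Earned Income Credit: $82,400 is $58,500 into a $90,000 phase-out range, leaving 31,500/90,000 of the credit: $3,980 × 31,500/90,000 = $1,393.
Disability Support Credit: $82,400 is below the $135,000 cutoff, so the full $5,575 applies.
Total: $1,393 + $5,575 = $6,968.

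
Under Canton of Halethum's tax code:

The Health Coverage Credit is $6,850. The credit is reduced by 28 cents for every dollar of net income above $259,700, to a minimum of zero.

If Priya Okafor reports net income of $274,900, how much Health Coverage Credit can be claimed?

Health Coverage Credit: 28% of the $15,200 excess over $259,700 is $4,256; credit = $6,850 − $4,256 = $2,594.

$2,594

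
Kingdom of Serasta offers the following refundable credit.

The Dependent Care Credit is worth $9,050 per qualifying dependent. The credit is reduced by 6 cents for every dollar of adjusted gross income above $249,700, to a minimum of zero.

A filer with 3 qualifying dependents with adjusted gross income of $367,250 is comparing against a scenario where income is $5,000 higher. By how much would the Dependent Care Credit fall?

$300

At $367,250 — base = 3 × $9,050 = $27,150. 6% of the $117,550 excess over $249,700 is $7,053; credit = $27,150 − $7,053 = $20,097.
At $372,250 — base = 3 × $9,050 = $27,150. 6% of the $122,550 excess over $249,700 is $7,353; credit = $27,150 − $7,353 = $19,797.
Lost: $20,097 − $19,797 = $300.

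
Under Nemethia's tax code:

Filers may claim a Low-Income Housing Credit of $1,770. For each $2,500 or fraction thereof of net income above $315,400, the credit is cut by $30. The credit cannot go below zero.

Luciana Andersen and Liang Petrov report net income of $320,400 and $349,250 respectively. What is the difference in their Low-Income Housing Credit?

Luciana ($320,400): Low-Income Housing Credit: income exceeds $315,400 by $5,000, which is 2 full-or-partial $2,500 increments; reduction = 2 × $30 = $60, leaving $1,710.
Liang ($349,250): Low-Income Housing Credit: income exceeds $315,400 by $33,850, which is 14 full-or-partial $2,500 increments; reduction = 14 × $30 = $420, leaving $1,350.
Difference: |$1,710 − $1,350| = $360.

$360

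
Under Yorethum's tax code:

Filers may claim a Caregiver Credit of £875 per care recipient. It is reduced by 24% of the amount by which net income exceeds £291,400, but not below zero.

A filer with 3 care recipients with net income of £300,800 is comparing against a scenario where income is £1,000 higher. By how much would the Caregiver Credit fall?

£240

At £300,800 — base = 3 × £875 = £2,625. 24% of the £9,400 excess over £291,400 is £2,256; credit = £2,625 − £2,256 = £369.
At £301,800 — base = 3 × £875 = £2,625. 24% of the £10,400 excess over £291,400 is £2,496; credit = £2,625 − £2,496 = £129.
Lost: £369 − £129 = £240.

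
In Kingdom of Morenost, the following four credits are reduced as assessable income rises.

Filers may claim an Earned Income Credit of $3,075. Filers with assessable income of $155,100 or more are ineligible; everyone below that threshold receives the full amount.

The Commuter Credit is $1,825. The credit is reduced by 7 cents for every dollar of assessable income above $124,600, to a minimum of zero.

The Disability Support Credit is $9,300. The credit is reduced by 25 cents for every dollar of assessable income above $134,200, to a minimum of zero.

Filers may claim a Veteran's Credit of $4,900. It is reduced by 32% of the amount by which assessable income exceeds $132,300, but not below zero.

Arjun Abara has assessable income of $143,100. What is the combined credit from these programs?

Earned Income Credit: $143,100 is below the $155,100 cutoff, so the full $3,075 applies.
Commuter Credit: 7% of the $18,500 excess over $124,600 is $1,295; credit = $1,825 − $1,295 = $530.
Disability Support Credit: 25% of the $8,900 excess over $134,200 is $2,225; credit = $9,300 − $2,225 = $7,075.
Veteran's Credit: 32% of the $10,800 excess over $132,300 is $3,456; credit = $4,900 − $3,456 = $1,444.
Total: $3,075 + $530 + $7,075 + $1,444 = $12,124.

$12,124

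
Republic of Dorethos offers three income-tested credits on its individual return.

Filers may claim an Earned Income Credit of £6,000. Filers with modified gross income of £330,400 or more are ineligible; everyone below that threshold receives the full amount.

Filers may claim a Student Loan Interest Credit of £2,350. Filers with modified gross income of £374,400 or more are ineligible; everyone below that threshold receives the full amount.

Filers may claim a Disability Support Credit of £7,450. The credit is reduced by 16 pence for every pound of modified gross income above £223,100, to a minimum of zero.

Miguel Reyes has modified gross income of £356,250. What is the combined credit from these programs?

Earned Income Credit: £356,250 meets or exceeds the £330,400 cutoff, so the credit is £0.
Student Loan Interest Credit: £356,250 is below the £374,400 cutoff, so the full £2,350 applies.
Disability Support Credit: 16% of the £133,150 excess over £223,100 is £21,304 ≥ base, so the credit is £0.
Total: £0 + £2,350 + £0 = £2,350.

£2,350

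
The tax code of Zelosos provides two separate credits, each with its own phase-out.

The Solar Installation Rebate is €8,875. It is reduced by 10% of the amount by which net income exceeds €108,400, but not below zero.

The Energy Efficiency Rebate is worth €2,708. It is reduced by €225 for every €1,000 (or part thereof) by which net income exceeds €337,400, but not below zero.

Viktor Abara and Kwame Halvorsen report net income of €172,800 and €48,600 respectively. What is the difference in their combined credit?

€6,440

Viktor (€172,800): Solar Installation Rebate: 10% of the €64,400 excess over €108,400 is €6,440; credit = €8,875 − €6,440 = €2,435. Energy Efficiency Rebate: €172,800 is at or below the €337,400 threshold, so the full €2,708 applies. total €2,435 + €2,708 = €5,143
Kwame (€48,600): Solar Installation Rebate: €48,600 is at or below the €108,400 threshold, so the full €8,875 applies. Energy Efficiency Rebate: €48,600 is at or below the €337,400 threshold, so the full €2,708 applies. total €8,875 + €2,708 = €11,583
Difference: |€5,143 − €11,583| = €6,440.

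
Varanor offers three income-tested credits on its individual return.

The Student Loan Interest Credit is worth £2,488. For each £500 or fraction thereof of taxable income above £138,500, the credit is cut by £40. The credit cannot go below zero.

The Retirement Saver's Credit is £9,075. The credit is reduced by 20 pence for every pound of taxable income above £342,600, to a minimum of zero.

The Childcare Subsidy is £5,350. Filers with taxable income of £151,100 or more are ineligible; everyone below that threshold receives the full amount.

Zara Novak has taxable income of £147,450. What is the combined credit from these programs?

£16,193

Student Loan Interest Credit: income exceeds £138,500 by £8,950, which is 18 full-or-partial £500 increments; reduction = 18 × £40 = £720, leaving £1,768.
Retirement Saver's Credit: £147,450 is at or below the £342,600 threshold, so the full £9,075 applies.
Childcare Subsidy: £147,450 is below the £151,100 cutoff, so the full £5,350 applies.
Total: £1,768 + £9,075 + £5,350 = £16,193.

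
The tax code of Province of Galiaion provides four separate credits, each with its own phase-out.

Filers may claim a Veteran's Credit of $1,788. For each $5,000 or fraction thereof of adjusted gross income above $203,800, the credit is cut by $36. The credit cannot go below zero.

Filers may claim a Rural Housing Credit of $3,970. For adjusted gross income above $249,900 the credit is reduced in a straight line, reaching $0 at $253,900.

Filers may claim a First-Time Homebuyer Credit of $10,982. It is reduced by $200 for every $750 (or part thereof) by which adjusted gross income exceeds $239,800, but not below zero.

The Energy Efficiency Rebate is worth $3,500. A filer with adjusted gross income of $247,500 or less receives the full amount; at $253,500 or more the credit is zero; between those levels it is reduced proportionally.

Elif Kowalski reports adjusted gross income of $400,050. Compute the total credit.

Veteran's Credit: income exceeds $203,800 by $196,250, which is 40 full-or-partial $5,000 increments; reduction = 40 × $36 = $1,440, leaving $348.
Rural Housing Credit: $400,050 is at or above $253,900, so the credit is $0.
First-Time Homebuyer Credit: income exceeds $239,800 by $160,250 → 214 increments × $200 = $42,800 ≥ base, so the credit is $0.
Energy Efficiency Rebate: $400,050 is at or above $253,500, so the credit is $0.
Total: $348 + $0 + $0 + $0 = $348.

$348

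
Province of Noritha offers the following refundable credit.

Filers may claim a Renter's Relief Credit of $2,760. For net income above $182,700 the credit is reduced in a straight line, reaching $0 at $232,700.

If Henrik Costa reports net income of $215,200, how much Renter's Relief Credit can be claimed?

$966

Renter's Relief Credit: $215,200 is $32,500 into a $50,000 phase-out range, leaving 17,500/50,000 of the credit: $2,760 × 17,500/50,000 = $966.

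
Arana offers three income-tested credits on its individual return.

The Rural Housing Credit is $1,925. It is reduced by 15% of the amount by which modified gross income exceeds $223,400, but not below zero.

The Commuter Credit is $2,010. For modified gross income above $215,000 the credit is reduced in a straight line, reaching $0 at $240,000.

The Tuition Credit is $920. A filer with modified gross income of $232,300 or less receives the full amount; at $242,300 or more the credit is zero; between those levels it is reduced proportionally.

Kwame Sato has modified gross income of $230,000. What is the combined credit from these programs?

Rural Housing Credit: 15% of the $6,600 excess over $223,400 is $990; credit = $1,925 − $990 = $935.
Commuter Credit: $230,000 is $15,000 into a $25,000 phase-out range, leaving 10,000/25,000 of the credit: $2,010 × 10,000/25,000 = $804.
Tuition Credit: $230,000 is at or below the $232,300 threshold, so the full $920 applies.
Total: $935 + $804 + $920 = $2,659.

$2,659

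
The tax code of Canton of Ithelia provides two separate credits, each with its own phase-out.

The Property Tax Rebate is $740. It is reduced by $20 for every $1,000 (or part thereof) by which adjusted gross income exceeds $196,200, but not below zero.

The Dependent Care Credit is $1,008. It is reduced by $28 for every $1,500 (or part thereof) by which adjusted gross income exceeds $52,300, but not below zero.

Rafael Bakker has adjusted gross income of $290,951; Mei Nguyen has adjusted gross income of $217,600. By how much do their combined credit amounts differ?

$300

Rafael ($290,951): Property Tax Rebate: income exceeds $196,200 by $94,751 → 95 increments × $20 = $1,900 ≥ base, so the credit is $0. Dependent Care Credit: income exceeds $52,300 by $238,651 → 160 increments × $28 = $4,480 ≥ base, so the credit is $0. total $0 + $0 = $0
Mei ($217,600): Property Tax Rebate: income exceeds $196,200 by $21,400, which is 22 full-or-partial $1,000 increments; reduction = 22 × $20 = $440, leaving $300. Dependent Care Credit: income exceeds $52,300 by $165,300 → 111 increments × $28 = $3,108 ≥ base, so the credit is $0. total $300 + $0 = $300
Difference: |$0 − $300| = $300.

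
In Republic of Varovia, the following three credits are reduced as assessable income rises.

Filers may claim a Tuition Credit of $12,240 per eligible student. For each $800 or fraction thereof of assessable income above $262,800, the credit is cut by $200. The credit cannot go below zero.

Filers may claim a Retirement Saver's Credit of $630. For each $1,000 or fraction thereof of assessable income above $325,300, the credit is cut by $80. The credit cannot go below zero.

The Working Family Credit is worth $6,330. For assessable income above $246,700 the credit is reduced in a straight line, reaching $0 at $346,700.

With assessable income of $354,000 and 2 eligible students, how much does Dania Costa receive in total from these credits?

$1,680

Tuition Credit: base = 2 × $12,240 = $24,480. income exceeds $262,800 by $91,200, which is 114 full-or-partial $800 increments; reduction = 114 × $200 = $22,800, leaving $1,680.
Retirement Saver's Credit: income exceeds $325,300 by $28,700 → 29 increments × $80 = $2,320 ≥ base, so the credit is $0.
Working Family Credit: $354,000 is at or above $346,700, so the credit is $0.
Total: $1,680 + $0 + $0 = $1,680.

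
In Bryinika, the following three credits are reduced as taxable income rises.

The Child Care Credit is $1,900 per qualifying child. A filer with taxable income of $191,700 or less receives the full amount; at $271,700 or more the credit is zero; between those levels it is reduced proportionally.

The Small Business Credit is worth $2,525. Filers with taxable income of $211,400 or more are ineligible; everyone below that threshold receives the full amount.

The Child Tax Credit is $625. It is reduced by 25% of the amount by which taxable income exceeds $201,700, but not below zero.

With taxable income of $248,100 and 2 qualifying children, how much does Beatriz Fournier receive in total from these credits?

$1,121

Child Care Credit: base = 2 × $1,900 = $3,800. $248,100 is $56,400 into a $80,000 phase-out range, leaving 23,600/80,000 of the credit: $3,800 × 23,600/80,000 = $1,121.
Small Business Credit: $248,100 meets or exceeds the $211,400 cutoff, so the credit is $0.
Child Tax Credit: 25% of the $46,400 excess over $201,700 is $11,600 ≥ base, so the credit is $0.
Total: $1,121 + $0 + $0 = $1,121.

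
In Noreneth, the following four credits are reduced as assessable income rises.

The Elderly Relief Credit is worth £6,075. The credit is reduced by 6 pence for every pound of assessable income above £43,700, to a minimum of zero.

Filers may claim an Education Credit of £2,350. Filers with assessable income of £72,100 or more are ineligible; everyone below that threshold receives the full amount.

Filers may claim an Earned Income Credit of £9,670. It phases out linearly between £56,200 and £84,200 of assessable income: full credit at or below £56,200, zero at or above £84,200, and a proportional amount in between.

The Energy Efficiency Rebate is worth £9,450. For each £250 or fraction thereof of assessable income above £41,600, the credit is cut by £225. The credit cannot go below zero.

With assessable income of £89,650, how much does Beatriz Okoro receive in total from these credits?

Elderly Relief Credit: 6% of the £45,950 excess over £43,700 is £2,757; credit = £6,075 − £2,757 = £3,318.
Education Credit: £89,650 meets or exceeds the £72,100 cutoff, so the credit is £0.
Earned Income Credit: £89,650 is at or above £84,200, so the credit is £0.
Energy Efficiency Rebate: income exceeds £41,600 by £48,050 → 193 increments × £225 = £43,425 ≥ base, so the credit is £0.
Total: £3,318 + £0 + £0 + £0 = £3,318.

£3,318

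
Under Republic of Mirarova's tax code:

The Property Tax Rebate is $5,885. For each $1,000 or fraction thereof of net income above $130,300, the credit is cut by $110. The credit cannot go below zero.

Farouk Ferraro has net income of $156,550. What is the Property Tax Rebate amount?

Property Tax Rebate: income exceeds $130,300 by $26,250, which is 27 full-or-partial $1,000 increments; reduction = 27 × $110 = $2,970, leaving $2,915.

$2,915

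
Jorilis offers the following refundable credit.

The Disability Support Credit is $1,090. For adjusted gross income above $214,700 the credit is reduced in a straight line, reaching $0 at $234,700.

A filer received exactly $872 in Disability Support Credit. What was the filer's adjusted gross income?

$872 is 872/1,090 of the full $1,090, so 218/1,090 of the $20,000 range has been used: income = $214,700 + $20,000 × 218/1,090 = $218,700.

$218,700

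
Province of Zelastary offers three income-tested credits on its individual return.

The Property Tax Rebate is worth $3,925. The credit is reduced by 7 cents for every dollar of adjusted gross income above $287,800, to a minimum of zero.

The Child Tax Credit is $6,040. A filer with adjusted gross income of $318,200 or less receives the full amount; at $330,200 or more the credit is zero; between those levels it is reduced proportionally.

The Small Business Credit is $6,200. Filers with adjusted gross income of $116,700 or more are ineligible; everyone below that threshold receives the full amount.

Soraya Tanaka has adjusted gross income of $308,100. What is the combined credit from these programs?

$8,544

Property Tax Rebate: 7% of the $20,300 excess over $287,800 is $1,421; credit = $3,925 − $1,421 = $2,504.
Child Tax Credit: $308,100 is at or below the $318,200 threshold, so the full $6,040 applies.
Small Business Credit: $308,100 meets or exceeds the $116,700 cutoff, so the credit is $0.
Total: $2,504 + $6,040 + $0 = $8,544.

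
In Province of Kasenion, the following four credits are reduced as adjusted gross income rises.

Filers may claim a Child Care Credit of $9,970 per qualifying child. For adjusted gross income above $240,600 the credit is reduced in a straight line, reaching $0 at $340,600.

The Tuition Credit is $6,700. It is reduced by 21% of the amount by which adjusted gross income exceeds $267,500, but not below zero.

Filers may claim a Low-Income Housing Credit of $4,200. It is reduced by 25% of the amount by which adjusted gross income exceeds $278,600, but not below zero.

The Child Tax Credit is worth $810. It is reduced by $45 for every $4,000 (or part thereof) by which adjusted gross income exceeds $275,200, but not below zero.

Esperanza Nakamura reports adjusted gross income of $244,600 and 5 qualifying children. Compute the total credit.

$59,566

Child Care Credit: base = 5 × $9,970 = $49,850. $244,600 is $4,000 into a $100,000 phase-out range, leaving 96,000/100,000 of the credit: $49,850 × 96,000/100,000 = $47,856.
Tuition Credit: $244,600 is at or below the $267,500 threshold, so the full $6,700 applies.
Low-Income Housing Credit: $244,600 is at or below the $278,600 threshold, so the full $4,200 applies.
Child Tax Credit: $244,600 is at or below the $275,200 threshold, so the full $810 applies.
Total: $47,856 + $6,700 + $4,200 + $810 = $59,566.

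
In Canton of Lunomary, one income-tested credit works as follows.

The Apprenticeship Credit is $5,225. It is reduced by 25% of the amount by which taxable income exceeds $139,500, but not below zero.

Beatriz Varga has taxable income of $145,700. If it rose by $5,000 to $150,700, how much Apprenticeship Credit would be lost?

$1,250

At $145,700 — 25% of the $6,200 excess over $139,500 is $1,550; credit = $5,225 − $1,550 = $3,675.
At $150,700 — 25% of the $11,200 excess over $139,500 is $2,800; credit = $5,225 − $2,800 = $2,425.
Lost: $3,675 − $2,425 = $1,250.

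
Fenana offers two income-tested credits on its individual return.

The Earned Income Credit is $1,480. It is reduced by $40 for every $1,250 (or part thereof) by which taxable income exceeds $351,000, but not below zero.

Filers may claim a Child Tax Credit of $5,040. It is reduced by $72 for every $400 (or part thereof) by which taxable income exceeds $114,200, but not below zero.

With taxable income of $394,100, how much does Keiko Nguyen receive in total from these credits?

Earned Income Credit: income exceeds $351,000 by $43,100, which is 35 full-or-partial $1,250 increments; reduction = 35 × $40 = $1,400, leaving $80.
Child Tax Credit: income exceeds $114,200 by $279,900 → 700 increments × $72 = $50,400 ≥ base, so the credit is $0.
Total: $80 + $0 = $80.

$80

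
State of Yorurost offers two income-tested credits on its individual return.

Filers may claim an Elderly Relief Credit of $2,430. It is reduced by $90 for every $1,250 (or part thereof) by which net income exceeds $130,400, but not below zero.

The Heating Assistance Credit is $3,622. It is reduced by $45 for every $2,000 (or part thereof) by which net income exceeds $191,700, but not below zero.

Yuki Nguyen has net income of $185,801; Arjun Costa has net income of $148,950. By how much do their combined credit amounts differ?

Yuki ($185,801): Elderly Relief Credit: income exceeds $130,400 by $55,401 → 45 increments × $90 = $4,050 ≥ base, so the credit is $0. Heating Assistance Credit: $185,801 is at or below the $191,700 threshold, so the full $3,622 applies. total $0 + $3,622 = $3,622
Arjun ($148,950): Elderly Relief Credit: income exceeds $130,400 by $18,550, which is 15 full-or-partial $1,250 increments; reduction = 15 × $90 = $1,350, leaving $1,080. Heating Assistance Credit: $148,950 is at or below the $191,700 threshold, so the full $3,622 applies. total $1,080 + $3,622 = $4,702
Difference: |$3,622 − $4,702| = $1,080.

$1,080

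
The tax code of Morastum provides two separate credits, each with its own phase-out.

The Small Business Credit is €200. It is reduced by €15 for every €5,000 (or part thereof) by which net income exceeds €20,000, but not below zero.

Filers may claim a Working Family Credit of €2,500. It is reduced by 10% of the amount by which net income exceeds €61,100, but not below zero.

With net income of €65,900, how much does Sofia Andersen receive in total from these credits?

Small Business Credit: income exceeds €20,000 by €45,900, which is 10 full-or-partial €5,000 increments; reduction = 10 × €15 = €150, leaving €50.
Working Family Credit: 10% of the €4,800 excess over €61,100 is €480; credit = €2,500 − €480 = €2,020.
Total: €50 + €2,020 = €2,070.

€2,070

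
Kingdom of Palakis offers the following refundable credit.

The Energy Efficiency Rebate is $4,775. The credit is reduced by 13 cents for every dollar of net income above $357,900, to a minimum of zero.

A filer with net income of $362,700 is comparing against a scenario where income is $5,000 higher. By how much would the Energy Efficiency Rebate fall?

$650

At $362,700 — 13% of the $4,800 excess over $357,900 is $624; credit = $4,775 − $624 = $4,151.
At $367,700 — 13% of the $9,800 excess over $357,900 is $1,274; credit = $4,775 − $1,274 = $3,501.
Lost: $4,151 − $3,501 = $650.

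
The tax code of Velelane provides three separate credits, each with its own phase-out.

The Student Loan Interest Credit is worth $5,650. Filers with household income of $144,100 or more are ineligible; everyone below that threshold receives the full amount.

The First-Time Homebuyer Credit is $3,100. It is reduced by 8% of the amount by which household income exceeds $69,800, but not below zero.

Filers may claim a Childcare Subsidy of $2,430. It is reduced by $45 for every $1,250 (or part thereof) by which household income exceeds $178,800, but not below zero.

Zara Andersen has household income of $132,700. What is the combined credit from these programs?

$8,080

Student Loan Interest Credit: $132,700 is below the $144,100 cutoff, so the full $5,650 applies.
First-Time Homebuyer Credit: 8% of the $62,900 excess over $69,800 is $5,032 ≥ base, so the credit is $0.
Childcare Subsidy: $132,700 is at or below the $178,800 threshold, so the full $2,430 applies.
Total: $5,650 + $0 + $2,430 = $8,080.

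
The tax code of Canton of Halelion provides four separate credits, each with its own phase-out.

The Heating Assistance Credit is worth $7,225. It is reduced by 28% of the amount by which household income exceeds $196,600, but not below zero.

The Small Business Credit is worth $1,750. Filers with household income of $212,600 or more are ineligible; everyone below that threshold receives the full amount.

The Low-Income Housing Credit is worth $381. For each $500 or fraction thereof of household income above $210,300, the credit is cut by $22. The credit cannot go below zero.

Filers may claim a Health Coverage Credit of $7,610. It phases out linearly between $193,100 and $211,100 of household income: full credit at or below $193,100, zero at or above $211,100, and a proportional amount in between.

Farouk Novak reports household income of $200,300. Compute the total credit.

Heating Assistance Credit: 28% of the $3,700 excess over $196,600 is $1,036; credit = $7,225 − $1,036 = $6,189.
Small Business Credit: $200,300 is below the $212,600 cutoff, so the full $1,750 applies.
Low-Income Housing Credit: $200,300 is at or below the $210,300 threshold, so the full $381 applies.
Health Coverage Credit: $200,300 is $7,200 into a $18,000 phase-out range, leaving 10,800/18,000 of the credit: $7,610 × 10,800/18,000 = $4,566.
Total: $6,189 + $1,750 + $381 + $4,566 = $12,886.

$12,886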